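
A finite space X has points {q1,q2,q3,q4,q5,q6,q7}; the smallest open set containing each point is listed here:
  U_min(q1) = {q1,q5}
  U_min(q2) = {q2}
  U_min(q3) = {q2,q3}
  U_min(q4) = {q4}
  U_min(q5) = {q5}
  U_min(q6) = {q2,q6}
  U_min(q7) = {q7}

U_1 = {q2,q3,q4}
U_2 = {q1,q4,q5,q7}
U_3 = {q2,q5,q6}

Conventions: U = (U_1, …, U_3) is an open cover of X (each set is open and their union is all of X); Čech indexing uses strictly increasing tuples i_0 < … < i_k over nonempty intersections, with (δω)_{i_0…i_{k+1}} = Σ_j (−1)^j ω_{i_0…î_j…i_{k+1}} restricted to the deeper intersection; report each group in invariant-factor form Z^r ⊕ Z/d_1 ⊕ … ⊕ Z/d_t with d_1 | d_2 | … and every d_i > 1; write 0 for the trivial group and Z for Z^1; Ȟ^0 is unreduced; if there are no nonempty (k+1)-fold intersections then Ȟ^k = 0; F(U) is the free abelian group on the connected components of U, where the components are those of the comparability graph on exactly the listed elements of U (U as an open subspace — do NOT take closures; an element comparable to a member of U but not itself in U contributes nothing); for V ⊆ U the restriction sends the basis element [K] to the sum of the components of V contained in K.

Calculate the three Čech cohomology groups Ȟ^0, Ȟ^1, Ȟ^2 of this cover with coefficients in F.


nerve simplices:
  U12={q4} U13={q2} U23={q5}
components per intersection:
  U1: {q2,q3} {q4}
  U2: {q1,q5} {q4} {q7}
  U3: {q2,q6} {q5}
  U12: {q4}
  U13: {q2}
  U23: {q5}
C dims 7,3; δ0: rk 3, SNF 1^3
degree 0: 7−3−0 = 4 → Ȟ^0 ≅ Z^4
degree 1: 3−0−3 = 0 → Ȟ^1 ≅ 0
degree 2: 0−0−0 = 0 → Ȟ^2 ≅ 0

Ȟ^0 = Z^4, Ȟ^1 = 0, Ȟ^2 = 0


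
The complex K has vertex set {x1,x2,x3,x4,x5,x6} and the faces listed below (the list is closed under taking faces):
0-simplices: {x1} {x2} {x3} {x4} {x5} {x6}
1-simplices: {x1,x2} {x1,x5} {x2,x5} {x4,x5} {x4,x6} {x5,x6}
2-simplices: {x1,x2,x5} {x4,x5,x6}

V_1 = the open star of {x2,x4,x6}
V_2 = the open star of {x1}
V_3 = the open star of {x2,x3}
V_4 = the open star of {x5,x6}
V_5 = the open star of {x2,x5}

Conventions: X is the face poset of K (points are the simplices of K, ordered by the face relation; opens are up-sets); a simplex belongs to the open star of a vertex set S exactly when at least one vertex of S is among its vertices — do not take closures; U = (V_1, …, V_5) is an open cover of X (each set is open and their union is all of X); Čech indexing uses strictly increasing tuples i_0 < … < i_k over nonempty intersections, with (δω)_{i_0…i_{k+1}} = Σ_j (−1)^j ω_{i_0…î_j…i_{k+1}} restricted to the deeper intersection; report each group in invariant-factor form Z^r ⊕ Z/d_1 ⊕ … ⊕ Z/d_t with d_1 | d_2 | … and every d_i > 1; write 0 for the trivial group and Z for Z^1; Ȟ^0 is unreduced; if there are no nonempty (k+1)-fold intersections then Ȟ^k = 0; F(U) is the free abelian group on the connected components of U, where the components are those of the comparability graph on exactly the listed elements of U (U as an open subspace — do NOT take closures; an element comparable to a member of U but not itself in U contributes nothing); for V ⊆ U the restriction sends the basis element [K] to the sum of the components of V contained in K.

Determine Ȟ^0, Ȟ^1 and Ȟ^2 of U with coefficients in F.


Ȟ^0 = Z^2,  Ȟ^1 = 0,  Ȟ^2 = 0

intersection data:
  V1={{x2},{x4},{x6},{x1,x2},{x2,x5},{x4,x5},{x4,x6},{x5,x6},{x1,x2,x5},{x4,x5,x6}} V2={{x1},{x1,x2},{x1,x5},{x1,x2,x5}} V3={{x2},{x3},{x1,x2},{x2,x5},{x1,x2,x5}} V4={{x5},{x6},{x1,x5},{x2,x5},{x4,x5},{x4,x6},{x5,x6},{x1,x2,x5},{x4,x5,x6}} V5={{x2},{x5},{x1,x2},{x1,x5},{x2,x5},{x4,x5},{x5,x6},{x1,x2,x5},{x4,x5,x6}}
  V12={{x1,x2},{x1,x2,x5}} V13={{x2},{x1,x2},{x2,x5},{x1,x2,x5}} V14={{x6},{x2,x5},{x4,x5},{x4,x6},{x5,x6},{x1,x2,x5},{x4,x5,x6}} V15={{x2},{x1,x2},{x2,x5},{x4,x5},{x5,x6},{x1,x2,x5},{x4,x5,x6}} V23={{x1,x2},{x1,x2,x5}} V24={{x1,x5},{x1,x2,x5}} V25={{x1,x2},{x1,x5},{x1,x2,x5}} V34={{x2,x5},{x1,x2,x5}} V35={{x2},{x1,x2},{x2,x5},{x1,x2,x5}} V45={{x5},{x1,x5},{x2,x5},{x4,x5},{x5,x6},{x1,x2,x5},{x4,x5,x6}}
  V123={{x1,x2},{x1,x2,x5}} V124={{x1,x2,x5}} V125={{x1,x2},{x1,x2,x5}} V134={{x2,x5},{x1,x2,x5}} V135={{x2},{x1,x2},{x2,x5},{x1,x2,x5}} V145={{x2,x5},{x4,x5},{x5,x6},{x1,x2,x5},{x4,x5,x6}} V234={{x1,x2,x5}} V235={{x1,x2},{x1,x2,x5}} V245={{x1,x5},{x1,x2,x5}} V345={{x2,x5},{x1,x2,x5}}
  V1234={{x1,x2,x5}} V1235={{x1,x2},{x1,x2,x5}} V1245={{x1,x2,x5}} V1345={{x2,x5},{x1,x2,x5}} V2345={{x1,x2,x5}}
  V12345={{x1,x2,x5}}
components per intersection:
  V1: {{x2},{x1,x2},{x2,x5},{x1,x2,x5}} {{x4},{x6},{x4,x5},{x4,x6},{x5,x6},{x4,x5,x6}}
  V2: {{x1},{x1,x2},{x1,x5},{x1,x2,x5}}
  V3: {{x2},{x1,x2},{x2,x5},{x1,x2,x5}} {{x3}}
  V4: {{x5},{x6},{x1,x5},{x2,x5},{x4,x5},{x4,x6},{x5,x6},{x1,x2,x5},{x4,x5,x6}}
  V5: {{x2},{x5},{x1,x2},{x1,x5},{x2,x5},{x4,x5},{x5,x6},{x1,x2,x5},{x4,x5,x6}}
  V12: {{x1,x2},{x1,x2,x5}}
  V13: {{x2},{x1,x2},{x2,x5},{x1,x2,x5}}
  V14: {{x6},{x4,x5},{x4,x6},{x5,x6},{x4,x5,x6}} {{x2,x5},{x1,x2,x5}}
  V15: {{x2},{x1,x2},{x2,x5},{x1,x2,x5}} {{x4,x5},{x5,x6},{x4,x5,x6}}
  V23: {{x1,x2},{x1,x2,x5}}
  V24: {{x1,x5},{x1,x2,x5}}
  V25: {{x1,x2},{x1,x5},{x1,x2,x5}}
  V34: {{x2,x5},{x1,x2,x5}}
  V35: {{x2},{x1,x2},{x2,x5},{x1,x2,x5}}
  V45: {{x5},{x1,x5},{x2,x5},{x4,x5},{x5,x6},{x1,x2,x5},{x4,x5,x6}}
  V123: {{x1,x2},{x1,x2,x5}}
  V124: {{x1,x2,x5}}
  V125: {{x1,x2},{x1,x2,x5}}
  V134: {{x2,x5},{x1,x2,x5}}
  V135: {{x2},{x1,x2},{x2,x5},{x1,x2,x5}}
  V145: {{x2,x5},{x1,x2,x5}} {{x4,x5},{x5,x6},{x4,x5,x6}}
  V234: {{x1,x2,x5}}
  V235: {{x1,x2},{x1,x2,x5}}
  V245: {{x1,x5},{x1,x2,x5}}
  V345: {{x2,x5},{x1,x2,x5}}
  V1234: {{x1,x2,x5}}
  V1235: {{x1,x2},{x1,x2,x5}}
  V1245: {{x1,x2,x5}}
  V1345: {{x2,x5},{x1,x2,x5}}
  V2345: {{x1,x2,x5}}
  V12345: {{x1,x2,x5}}
C dims 7,12,11,5; δ0: rk 5, SNF 1^5; δ1: rk 7, SNF 1^7; δ2: rk 4, SNF 1^4
Ȟ^0 = (7 − 5) − 0 = 2, so Ȟ^0 ≅ Z^2
Ȟ^1 = (12 − 7) − 5 = 0, so Ȟ^1 ≅ 0
Ȟ^2 = (11 − 4) − 7 = 0, so Ȟ^2 ≅ 0


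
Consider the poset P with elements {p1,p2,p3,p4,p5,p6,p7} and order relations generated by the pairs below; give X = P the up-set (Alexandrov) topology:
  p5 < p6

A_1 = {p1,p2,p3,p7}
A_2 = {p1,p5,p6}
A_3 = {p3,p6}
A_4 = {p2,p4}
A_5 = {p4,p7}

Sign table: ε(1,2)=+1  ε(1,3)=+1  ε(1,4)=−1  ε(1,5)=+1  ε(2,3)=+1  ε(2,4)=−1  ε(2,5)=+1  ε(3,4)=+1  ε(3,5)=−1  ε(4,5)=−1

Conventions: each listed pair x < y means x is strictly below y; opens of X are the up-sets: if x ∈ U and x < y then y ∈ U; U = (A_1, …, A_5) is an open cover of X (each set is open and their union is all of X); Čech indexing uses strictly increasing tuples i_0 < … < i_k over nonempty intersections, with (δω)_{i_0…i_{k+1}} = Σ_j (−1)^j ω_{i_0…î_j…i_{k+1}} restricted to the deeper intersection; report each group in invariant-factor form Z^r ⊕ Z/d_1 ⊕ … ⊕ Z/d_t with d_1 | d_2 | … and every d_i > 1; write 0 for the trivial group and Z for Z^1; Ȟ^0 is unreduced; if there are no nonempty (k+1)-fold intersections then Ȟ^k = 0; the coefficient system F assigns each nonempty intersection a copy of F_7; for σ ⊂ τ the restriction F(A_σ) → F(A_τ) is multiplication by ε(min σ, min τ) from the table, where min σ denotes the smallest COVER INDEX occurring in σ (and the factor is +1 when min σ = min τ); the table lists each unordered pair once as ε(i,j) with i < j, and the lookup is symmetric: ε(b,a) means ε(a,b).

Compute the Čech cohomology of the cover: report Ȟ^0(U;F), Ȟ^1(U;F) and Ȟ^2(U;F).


Ȟ^0(U;F) ≅ Z/7, Ȟ^1(U;F) ≅ Z/7 ⊕ Z/7 and Ȟ^2(U;F) ≅ 0

cover nerve:
  A12={p1} A13={p3} A14={p2} A15={p7} A23={p6} A45={p4}
C dims 5,6; δ0: rk_F7 4
Ȟ^0: (5−4)−0=1 ⇒ Z/7
Ȟ^1: (6−0)−4=2 ⇒ Z/7 ⊕ Z/7
Ȟ^2: (0−0)−0=0 ⇒ 0


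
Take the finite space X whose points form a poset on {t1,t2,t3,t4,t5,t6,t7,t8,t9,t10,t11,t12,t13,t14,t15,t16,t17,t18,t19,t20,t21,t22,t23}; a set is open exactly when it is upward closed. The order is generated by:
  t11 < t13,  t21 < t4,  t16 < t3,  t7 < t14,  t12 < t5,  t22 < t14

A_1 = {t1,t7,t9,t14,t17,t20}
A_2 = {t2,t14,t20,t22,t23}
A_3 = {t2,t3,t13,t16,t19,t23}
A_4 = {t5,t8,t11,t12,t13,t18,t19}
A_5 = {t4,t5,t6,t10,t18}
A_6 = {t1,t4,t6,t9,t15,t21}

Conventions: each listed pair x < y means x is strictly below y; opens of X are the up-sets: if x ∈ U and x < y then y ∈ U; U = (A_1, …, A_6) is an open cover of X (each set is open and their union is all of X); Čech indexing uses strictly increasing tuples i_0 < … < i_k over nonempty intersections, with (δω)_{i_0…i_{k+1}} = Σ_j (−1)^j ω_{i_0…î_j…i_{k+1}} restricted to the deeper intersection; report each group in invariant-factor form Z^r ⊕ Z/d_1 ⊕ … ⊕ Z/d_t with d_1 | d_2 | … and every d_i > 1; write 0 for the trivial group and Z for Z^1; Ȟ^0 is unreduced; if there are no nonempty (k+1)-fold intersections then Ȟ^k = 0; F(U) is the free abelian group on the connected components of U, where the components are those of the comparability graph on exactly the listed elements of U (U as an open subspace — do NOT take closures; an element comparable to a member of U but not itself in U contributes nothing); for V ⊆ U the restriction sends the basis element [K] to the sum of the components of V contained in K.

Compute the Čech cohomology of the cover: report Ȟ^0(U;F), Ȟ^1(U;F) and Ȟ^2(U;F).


nerve simplices:
  A12={t14,t20} A16={t1,t9} A23={t2,t23} A34={t13,t19} A45={t5,t18} A56={t4,t6}
components per intersection:
  A1: {t1} {t7,t14} {t9} {t17} {t20}
  A2: {t2} {t14,t22} {t20} {t23}
  A3: {t2} {t3,t16} {t13} {t19} {t23}
  A4: {t5,t12} {t8} {t11,t13} {t18} {t19}
  A5: {t4} {t5} {t6} {t10} {t18}
  A6: {t1} {t4,t21} {t6} {t9} {t15}
  A12: {t14} {t20}
  A16: {t1} {t9}
  A23: {t2} {t23}
  A34: {t13} {t19}
  A45: {t5} {t18}
  A56: {t4} {t6}
C dims 29,12; δ0: rk 12, SNF 1^12
degree 0: 29−12−0 = 17 → Ȟ^0 ≅ Z^17
degree 1: 12−0−12 = 0 → Ȟ^1 ≅ 0
degree 2: 0−0−0 = 0 → Ȟ^2 ≅ 0

Ȟ^0 ≅ Z^17; Ȟ^1 ≅ 0; Ȟ^2 ≅ 0


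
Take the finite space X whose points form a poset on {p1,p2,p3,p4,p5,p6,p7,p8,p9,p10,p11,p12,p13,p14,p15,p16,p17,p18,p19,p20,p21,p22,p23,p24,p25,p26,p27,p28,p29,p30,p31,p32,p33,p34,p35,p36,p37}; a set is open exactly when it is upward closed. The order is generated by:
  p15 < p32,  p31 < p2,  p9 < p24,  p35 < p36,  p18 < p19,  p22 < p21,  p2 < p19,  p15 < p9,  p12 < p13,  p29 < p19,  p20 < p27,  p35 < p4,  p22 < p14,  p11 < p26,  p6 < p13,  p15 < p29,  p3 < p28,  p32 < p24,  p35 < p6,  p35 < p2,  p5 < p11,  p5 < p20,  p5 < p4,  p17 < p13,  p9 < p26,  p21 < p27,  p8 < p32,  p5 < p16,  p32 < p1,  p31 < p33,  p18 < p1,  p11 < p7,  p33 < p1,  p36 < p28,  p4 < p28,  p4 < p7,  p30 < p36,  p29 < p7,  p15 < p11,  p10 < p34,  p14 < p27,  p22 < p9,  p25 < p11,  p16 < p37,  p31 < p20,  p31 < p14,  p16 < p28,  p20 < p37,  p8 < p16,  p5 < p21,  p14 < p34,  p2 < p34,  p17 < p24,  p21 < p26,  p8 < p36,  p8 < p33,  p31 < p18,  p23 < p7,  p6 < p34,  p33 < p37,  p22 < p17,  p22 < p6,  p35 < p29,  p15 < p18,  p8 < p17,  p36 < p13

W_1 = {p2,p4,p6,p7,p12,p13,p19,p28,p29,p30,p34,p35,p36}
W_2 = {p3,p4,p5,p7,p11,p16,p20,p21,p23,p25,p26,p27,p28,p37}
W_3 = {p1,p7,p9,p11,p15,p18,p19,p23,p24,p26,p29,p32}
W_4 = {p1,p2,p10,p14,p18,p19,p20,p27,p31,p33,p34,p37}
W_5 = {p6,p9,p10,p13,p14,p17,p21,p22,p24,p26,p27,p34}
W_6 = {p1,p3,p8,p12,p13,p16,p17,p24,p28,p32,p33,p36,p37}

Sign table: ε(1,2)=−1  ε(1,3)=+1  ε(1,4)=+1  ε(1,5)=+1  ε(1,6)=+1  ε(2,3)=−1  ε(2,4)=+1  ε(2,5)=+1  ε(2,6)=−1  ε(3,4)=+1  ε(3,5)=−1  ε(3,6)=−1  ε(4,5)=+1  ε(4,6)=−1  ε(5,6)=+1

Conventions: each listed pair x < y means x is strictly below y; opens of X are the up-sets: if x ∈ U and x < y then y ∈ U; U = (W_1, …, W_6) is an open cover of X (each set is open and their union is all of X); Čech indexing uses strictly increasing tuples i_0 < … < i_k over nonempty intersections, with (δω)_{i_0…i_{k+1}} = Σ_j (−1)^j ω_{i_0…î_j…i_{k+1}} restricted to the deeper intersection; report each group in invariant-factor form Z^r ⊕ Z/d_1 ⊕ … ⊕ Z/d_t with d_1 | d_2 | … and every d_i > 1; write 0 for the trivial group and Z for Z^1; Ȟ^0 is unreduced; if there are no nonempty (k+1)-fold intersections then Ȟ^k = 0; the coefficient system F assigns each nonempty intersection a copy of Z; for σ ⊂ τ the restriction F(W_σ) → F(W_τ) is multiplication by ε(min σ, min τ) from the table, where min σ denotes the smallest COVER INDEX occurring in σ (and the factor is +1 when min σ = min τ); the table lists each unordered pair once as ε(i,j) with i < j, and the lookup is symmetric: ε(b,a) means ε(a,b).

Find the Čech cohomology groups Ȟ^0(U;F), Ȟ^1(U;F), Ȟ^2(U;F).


Ȟ^0 = 0; Ȟ^1 = Z/2; Ȟ^2 = Z

nonempty overlaps:
  W12={p4,p7,p28} W13={p7,p19,p29} W14={p2,p19,p34} W15={p6,p13,p34} W16={p12,p13,p28,p36} W23={p7,p11,p23,p26} W24={p20,p27,p37} W25={p21,p26,p27} W26={p3,p16,p28,p37} W34={p1,p18,p19} W35={p9,p24,p26} W36={p1,p24,p32} W45={p10,p14,p27,p34} W46={p1,p33,p37} W56={p13,p17,p24}
  W123={p7} W126={p28} W134={p19} W145={p34} W156={p13} W235={p26} W245={p27} W246={p37} W346={p1} W356={p24}
C dims 6,15,10; δ0: rk 6, SNF 1^5·2; δ1: rk 9, SNF 1^9
degree 0: 6−6−0 = 0 → Ȟ^0 ≅ 0
degree 1: 15−9−6 = 0 plus torsion [2] → Ȟ^1 ≅ Z/2
degree 2: 10−0−9 = 1 → Ȟ^2 ≅ Z


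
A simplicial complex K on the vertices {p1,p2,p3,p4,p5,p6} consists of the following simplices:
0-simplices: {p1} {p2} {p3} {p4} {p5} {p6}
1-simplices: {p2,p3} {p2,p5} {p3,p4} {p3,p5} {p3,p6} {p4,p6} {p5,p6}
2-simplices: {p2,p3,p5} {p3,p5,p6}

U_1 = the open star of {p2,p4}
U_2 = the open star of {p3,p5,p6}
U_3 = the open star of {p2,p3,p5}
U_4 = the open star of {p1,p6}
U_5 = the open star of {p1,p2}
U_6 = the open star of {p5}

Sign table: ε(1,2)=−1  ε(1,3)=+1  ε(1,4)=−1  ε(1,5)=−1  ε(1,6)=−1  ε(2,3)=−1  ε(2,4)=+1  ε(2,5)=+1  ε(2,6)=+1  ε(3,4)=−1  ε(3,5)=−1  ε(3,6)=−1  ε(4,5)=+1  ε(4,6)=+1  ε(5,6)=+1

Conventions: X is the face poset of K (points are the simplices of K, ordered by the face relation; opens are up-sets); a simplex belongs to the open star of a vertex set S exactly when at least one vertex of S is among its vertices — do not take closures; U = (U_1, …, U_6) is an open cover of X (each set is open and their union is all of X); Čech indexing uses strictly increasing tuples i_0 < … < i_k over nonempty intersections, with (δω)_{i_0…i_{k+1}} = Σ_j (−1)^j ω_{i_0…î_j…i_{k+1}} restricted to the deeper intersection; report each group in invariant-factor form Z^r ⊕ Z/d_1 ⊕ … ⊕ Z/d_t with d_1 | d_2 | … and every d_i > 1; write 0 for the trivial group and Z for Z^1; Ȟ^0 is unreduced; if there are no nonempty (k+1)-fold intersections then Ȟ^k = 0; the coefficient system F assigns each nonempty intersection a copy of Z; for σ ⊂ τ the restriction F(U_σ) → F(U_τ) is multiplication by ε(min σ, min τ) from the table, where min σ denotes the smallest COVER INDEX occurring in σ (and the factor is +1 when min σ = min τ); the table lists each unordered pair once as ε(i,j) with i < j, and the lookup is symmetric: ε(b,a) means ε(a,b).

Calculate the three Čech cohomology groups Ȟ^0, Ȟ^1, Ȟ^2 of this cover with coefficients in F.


Ȟ^0 ≅ Z,  Ȟ^1 ≅ Z,  Ȟ^2 ≅ 0

nonempty intersections:
  U1={{p2},{p4},{p2,p3},{p2,p5},{p3,p4},{p4,p6},{p2,p3,p5}} U2={{p3},{p5},{p6},{p2,p3},{p2,p5},{p3,p4},{p3,p5},{p3,p6},{p4,p6},{p5,p6},{p2,p3,p5},{p3,p5,p6}} U3={{p2},{p3},{p5},{p2,p3},{p2,p5},{p3,p4},{p3,p5},{p3,p6},{p5,p6},{p2,p3,p5},{p3,p5,p6}} U4={{p1},{p6},{p3,p6},{p4,p6},{p5,p6},{p3,p5,p6}} U5={{p1},{p2},{p2,p3},{p2,p5},{p2,p3,p5}} U6={{p5},{p2,p5},{p3,p5},{p5,p6},{p2,p3,p5},{p3,p5,p6}}
  U12={{p2,p3},{p2,p5},{p3,p4},{p4,p6},{p2,p3,p5}} U13={{p2},{p2,p3},{p2,p5},{p3,p4},{p2,p3,p5}} U14={{p4,p6}} U15={{p2},{p2,p3},{p2,p5},{p2,p3,p5}} U16={{p2,p5},{p2,p3,p5}} U23={{p3},{p5},{p2,p3},{p2,p5},{p3,p4},{p3,p5},{p3,p6},{p5,p6},{p2,p3,p5},{p3,p5,p6}} U24={{p6},{p3,p6},{p4,p6},{p5,p6},{p3,p5,p6}} U25={{p2,p3},{p2,p5},{p2,p3,p5}} U26={{p5},{p2,p5},{p3,p5},{p5,p6},{p2,p3,p5},{p3,p5,p6}} U34={{p3,p6},{p5,p6},{p3,p5,p6}} U35={{p2},{p2,p3},{p2,p5},{p2,p3,p5}} U36={{p5},{p2,p5},{p3,p5},{p5,p6},{p2,p3,p5},{p3,p5,p6}} U45={{p1}} U46={{p5,p6},{p3,p5,p6}} U56={{p2,p5},{p2,p3,p5}}
  U123={{p2,p3},{p2,p5},{p3,p4},{p2,p3,p5}} U124={{p4,p6}} U125={{p2,p3},{p2,p5},{p2,p3,p5}} U126={{p2,p5},{p2,p3,p5}} U135={{p2},{p2,p3},{p2,p5},{p2,p3,p5}} U136={{p2,p5},{p2,p3,p5}} U156={{p2,p5},{p2,p3,p5}} U234={{p3,p6},{p5,p6},{p3,p5,p6}} U235={{p2,p3},{p2,p5},{p2,p3,p5}} U236={{p5},{p2,p5},{p3,p5},{p5,p6},{p2,p3,p5},{p3,p5,p6}} U246={{p5,p6},{p3,p5,p6}} U256={{p2,p5},{p2,p3,p5}} U346={{p5,p6},{p3,p5,p6}} U356={{p2,p5},{p2,p3,p5}}
  U1235={{p2,p3},{p2,p5},{p2,p3,p5}} U1236={{p2,p5},{p2,p3,p5}} U1256={{p2,p5},{p2,p3,p5}} U1356={{p2,p5},{p2,p3,p5}} U2346={{p5,p6},{p3,p5,p6}} U2356={{p2,p5},{p2,p3,p5}}
  U12356={{p2,p5},{p2,p3,p5}}
C dims 6,15,14,6; δ0: rk 5, SNF 1^5; δ1: rk 9, SNF 1^9; δ2: rk 5, SNF 1^5
Ȟ^0: (6−5)−0=1 ⇒ Z
Ȟ^1: (15−9)−5=1 ⇒ Z
Ȟ^2: (14−5)−9=0 ⇒ 0


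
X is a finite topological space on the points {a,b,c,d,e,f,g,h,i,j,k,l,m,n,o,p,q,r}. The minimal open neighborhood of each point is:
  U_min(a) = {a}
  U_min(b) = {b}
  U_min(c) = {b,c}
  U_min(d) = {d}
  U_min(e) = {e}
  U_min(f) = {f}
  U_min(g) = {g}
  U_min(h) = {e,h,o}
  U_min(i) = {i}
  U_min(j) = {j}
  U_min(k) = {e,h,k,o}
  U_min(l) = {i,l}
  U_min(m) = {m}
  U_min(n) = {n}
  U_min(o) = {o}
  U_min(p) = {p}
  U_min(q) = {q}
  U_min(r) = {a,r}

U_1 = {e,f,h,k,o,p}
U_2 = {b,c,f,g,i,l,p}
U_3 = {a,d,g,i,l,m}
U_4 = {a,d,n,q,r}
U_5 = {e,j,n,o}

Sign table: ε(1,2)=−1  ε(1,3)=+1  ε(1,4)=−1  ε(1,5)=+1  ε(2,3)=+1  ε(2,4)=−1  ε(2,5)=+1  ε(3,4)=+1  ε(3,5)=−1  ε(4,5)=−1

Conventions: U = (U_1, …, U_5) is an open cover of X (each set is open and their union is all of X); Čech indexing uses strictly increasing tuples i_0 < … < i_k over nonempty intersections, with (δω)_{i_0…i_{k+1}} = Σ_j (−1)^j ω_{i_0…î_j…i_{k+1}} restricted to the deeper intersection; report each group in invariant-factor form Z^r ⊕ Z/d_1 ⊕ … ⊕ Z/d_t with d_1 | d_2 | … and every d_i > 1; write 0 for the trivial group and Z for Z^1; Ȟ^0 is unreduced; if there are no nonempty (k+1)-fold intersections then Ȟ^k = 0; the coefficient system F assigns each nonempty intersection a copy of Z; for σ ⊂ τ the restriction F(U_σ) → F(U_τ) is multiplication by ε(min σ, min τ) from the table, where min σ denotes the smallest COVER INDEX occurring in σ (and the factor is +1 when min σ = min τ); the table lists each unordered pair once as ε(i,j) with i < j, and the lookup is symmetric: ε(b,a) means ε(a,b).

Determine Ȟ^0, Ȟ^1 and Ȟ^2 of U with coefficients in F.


Ȟ^0 ≅ Z, Ȟ^1 ≅ Z and Ȟ^2 ≅ 0

nerve simplices:
  U12={f,p} U15={e,o} U23={g,i,l} U34={a,d} U45={n}
C dims 5,5; δ0: rk 4, SNF 1^4
degree 0: 5−4−0 = 1 → Ȟ^0 ≅ Z
degree 1: 5−0−4 = 1 → Ȟ^1 ≅ Z
degree 2: 0−0−0 = 0 → Ȟ^2 ≅ 0


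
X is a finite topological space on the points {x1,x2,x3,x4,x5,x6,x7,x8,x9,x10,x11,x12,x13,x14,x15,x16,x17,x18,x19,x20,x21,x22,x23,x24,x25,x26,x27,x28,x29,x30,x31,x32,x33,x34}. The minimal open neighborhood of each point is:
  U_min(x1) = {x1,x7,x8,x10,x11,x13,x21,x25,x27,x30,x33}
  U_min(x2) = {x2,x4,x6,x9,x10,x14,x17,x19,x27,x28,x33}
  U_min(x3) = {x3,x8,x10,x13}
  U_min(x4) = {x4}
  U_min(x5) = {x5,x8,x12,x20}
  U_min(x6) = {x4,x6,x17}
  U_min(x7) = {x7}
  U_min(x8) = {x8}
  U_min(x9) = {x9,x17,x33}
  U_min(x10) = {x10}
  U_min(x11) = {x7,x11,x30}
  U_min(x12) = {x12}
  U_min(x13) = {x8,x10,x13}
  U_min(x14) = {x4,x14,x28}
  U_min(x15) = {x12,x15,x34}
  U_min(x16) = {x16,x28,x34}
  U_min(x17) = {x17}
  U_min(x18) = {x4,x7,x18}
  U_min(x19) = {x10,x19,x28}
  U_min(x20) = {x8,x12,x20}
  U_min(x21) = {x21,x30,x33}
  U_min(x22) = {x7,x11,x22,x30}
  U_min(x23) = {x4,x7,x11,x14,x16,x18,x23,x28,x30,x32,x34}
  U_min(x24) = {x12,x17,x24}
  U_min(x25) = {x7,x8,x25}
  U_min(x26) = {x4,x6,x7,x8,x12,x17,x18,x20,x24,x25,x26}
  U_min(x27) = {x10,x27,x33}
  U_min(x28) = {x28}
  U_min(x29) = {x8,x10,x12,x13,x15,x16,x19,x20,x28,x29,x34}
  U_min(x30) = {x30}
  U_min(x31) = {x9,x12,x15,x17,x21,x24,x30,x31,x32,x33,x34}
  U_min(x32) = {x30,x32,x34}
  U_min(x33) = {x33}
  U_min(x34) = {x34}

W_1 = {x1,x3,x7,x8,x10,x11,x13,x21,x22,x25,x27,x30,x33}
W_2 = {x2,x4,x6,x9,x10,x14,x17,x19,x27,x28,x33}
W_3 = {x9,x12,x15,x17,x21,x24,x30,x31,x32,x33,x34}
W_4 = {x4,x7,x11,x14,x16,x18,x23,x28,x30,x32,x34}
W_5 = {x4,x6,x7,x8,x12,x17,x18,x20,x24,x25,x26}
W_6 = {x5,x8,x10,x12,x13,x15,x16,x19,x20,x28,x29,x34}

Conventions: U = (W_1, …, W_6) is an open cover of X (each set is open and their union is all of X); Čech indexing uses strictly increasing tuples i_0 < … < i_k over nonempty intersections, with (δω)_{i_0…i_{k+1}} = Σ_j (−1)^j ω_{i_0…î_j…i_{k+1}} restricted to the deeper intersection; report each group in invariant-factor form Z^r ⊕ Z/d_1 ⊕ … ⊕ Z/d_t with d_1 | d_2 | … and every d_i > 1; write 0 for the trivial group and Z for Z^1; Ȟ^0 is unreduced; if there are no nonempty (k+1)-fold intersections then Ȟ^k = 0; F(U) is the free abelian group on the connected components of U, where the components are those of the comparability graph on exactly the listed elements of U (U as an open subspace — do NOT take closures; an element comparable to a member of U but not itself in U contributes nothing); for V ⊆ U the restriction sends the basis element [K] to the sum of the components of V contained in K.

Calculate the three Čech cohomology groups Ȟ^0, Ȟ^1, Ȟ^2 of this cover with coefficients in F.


Ȟ^0 = Z, Ȟ^1 = 0, Ȟ^2 = Z/2

nonempty intersections:
  W12={x10,x27,x33} W13={x21,x30,x33} W14={x7,x11,x30} W15={x7,x8,x25} W16={x8,x10,x13} W23={x9,x17,x33} W24={x4,x14,x28} W25={x4,x6,x17} W26={x10,x19,x28} W34={x30,x32,x34} W35={x12,x17,x24} W36={x12,x15,x34} W45={x4,x7,x18} W46={x16,x28,x34} W56={x8,x12,x20}
  W123={x33} W126={x10} W134={x30} W145={x7} W156={x8} W235={x17} W245={x4} W246={x28} W346={x34} W356={x12}
components per intersection:
  W1: {x1,x3,x7,x8,x10,x11,x13,x21,x22,x25,x27,x30,x33}
  W2: {x2,x4,x6,x9,x10,x14,x17,x19,x27,x28,x33}
  W3: {x9,x12,x15,x17,x21,x24,x30,x31,x32,x33,x34}
  W4: {x4,x7,x11,x14,x16,x18,x23,x28,x30,x32,x34}
  W5: {x4,x6,x7,x8,x12,x17,x18,x20,x24,x25,x26}
  W6: {x5,x8,x10,x12,x13,x15,x16,x19,x20,x28,x29,x34}
  W12: {x10,x27,x33}
  W13: {x21,x30,x33}
  W14: {x7,x11,x30}
  W15: {x7,x8,x25}
  W16: {x8,x10,x13}
  W23: {x9,x17,x33}
  W24: {x4,x14,x28}
  W25: {x4,x6,x17}
  W26: {x10,x19,x28}
  W34: {x30,x32,x34}
  W35: {x12,x17,x24}
  W36: {x12,x15,x34}
  W45: {x4,x7,x18}
  W46: {x16,x28,x34}
  W56: {x8,x12,x20}
  W123: {x33}
  W126: {x10}
  W134: {x30}
  W145: {x7}
  W156: {x8}
  W235: {x17}
  W245: {x4}
  W246: {x28}
  W346: {x34}
  W356: {x12}
C dims 6,15,10; δ0: rk 5, SNF 1^5; δ1: rk 10, SNF 1^9·2
Ȟ^0: (6−5)−0=1 ⇒ Z
Ȟ^1: (15−10)−5=0 ⇒ 0
Ȟ^2: (10−0)−10=0 plus torsion [2] ⇒ Z/2


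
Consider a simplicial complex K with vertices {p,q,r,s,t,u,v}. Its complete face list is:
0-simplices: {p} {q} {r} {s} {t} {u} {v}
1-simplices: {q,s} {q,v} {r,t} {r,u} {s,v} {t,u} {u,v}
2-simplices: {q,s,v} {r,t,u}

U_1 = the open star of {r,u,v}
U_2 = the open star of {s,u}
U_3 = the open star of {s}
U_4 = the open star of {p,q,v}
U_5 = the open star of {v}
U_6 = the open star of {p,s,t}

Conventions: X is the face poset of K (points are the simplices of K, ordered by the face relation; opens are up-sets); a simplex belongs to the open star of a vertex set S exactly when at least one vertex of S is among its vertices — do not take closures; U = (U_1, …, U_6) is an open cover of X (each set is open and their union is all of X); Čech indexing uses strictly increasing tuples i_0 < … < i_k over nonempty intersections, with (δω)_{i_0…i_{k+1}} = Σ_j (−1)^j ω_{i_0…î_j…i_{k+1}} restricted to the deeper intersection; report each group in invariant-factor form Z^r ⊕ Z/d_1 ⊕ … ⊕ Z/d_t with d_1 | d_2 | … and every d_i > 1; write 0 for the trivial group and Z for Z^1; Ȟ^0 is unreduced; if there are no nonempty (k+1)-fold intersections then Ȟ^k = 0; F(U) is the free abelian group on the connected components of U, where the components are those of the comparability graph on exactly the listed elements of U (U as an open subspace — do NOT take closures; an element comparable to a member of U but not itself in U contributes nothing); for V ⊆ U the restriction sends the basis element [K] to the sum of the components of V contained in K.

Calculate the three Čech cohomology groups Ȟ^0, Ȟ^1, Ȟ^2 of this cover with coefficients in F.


Ȟ^0(U;F) ≅ Z^2,  Ȟ^1(U;F) ≅ 0,  Ȟ^2(U;F) ≅ 0

nerve of the cover:
  U1={{r},{u},{v},{q,v},{r,t},{r,u},{s,v},{t,u},{u,v},{q,s,v},{r,t,u}} U2={{s},{u},{q,s},{r,u},{s,v},{t,u},{u,v},{q,s,v},{r,t,u}} U3={{s},{q,s},{s,v},{q,s,v}} U4={{p},{q},{v},{q,s},{q,v},{s,v},{u,v},{q,s,v}} U5={{v},{q,v},{s,v},{u,v},{q,s,v}} U6={{p},{s},{t},{q,s},{r,t},{s,v},{t,u},{q,s,v},{r,t,u}}
  U12={{u},{r,u},{s,v},{t,u},{u,v},{q,s,v},{r,t,u}} U13={{s,v},{q,s,v}} U14={{v},{q,v},{s,v},{u,v},{q,s,v}} U15={{v},{q,v},{s,v},{u,v},{q,s,v}} U16={{r,t},{s,v},{t,u},{q,s,v},{r,t,u}} U23={{s},{q,s},{s,v},{q,s,v}} U24={{q,s},{s,v},{u,v},{q,s,v}} U25={{s,v},{u,v},{q,s,v}} U26={{s},{q,s},{s,v},{t,u},{q,s,v},{r,t,u}} U34={{q,s},{s,v},{q,s,v}} U35={{s,v},{q,s,v}} U36={{s},{q,s},{s,v},{q,s,v}} U45={{v},{q,v},{s,v},{u,v},{q,s,v}} U46={{p},{q,s},{s,v},{q,s,v}} U56={{s,v},{q,s,v}}
  U123={{s,v},{q,s,v}} U124={{s,v},{u,v},{q,s,v}} U125={{s,v},{u,v},{q,s,v}} U126={{s,v},{t,u},{q,s,v},{r,t,u}} U134={{s,v},{q,s,v}} U135={{s,v},{q,s,v}} U136={{s,v},{q,s,v}} U145={{v},{q,v},{s,v},{u,v},{q,s,v}} U146={{s,v},{q,s,v}} U156={{s,v},{q,s,v}} U234={{q,s},{s,v},{q,s,v}} U235={{s,v},{q,s,v}} U236={{s},{q,s},{s,v},{q,s,v}} U245={{s,v},{u,v},{q,s,v}} U246={{q,s},{s,v},{q,s,v}} U256={{s,v},{q,s,v}} U345={{s,v},{q,s,v}} U346={{q,s},{s,v},{q,s,v}} U356={{s,v},{q,s,v}} U456={{s,v},{q,s,v}}
  U1234={{s,v},{q,s,v}} U1235={{s,v},{q,s,v}} U1236={{s,v},{q,s,v}} U1245={{s,v},{u,v},{q,s,v}} U1246={{s,v},{q,s,v}} U1256={{s,v},{q,s,v}} U1345={{s,v},{q,s,v}} U1346={{s,v},{q,s,v}} U1356={{s,v},{q,s,v}} U1456={{s,v},{q,s,v}} U2345={{s,v},{q,s,v}} U2346={{q,s},{s,v},{q,s,v}} U2356={{s,v},{q,s,v}} U2456={{s,v},{q,s,v}} U3456={{s,v},{q,s,v}}
  U12345={{s,v},{q,s,v}} U12346={{s,v},{q,s,v}} U12356={{s,v},{q,s,v}} U12456={{s,v},{q,s,v}} U13456={{s,v},{q,s,v}} U23456={{s,v},{q,s,v}}
  U123456={{s,v},{q,s,v}}
components per intersection:
  U1: {{r},{u},{v},{q,v},{r,t},{r,u},{s,v},{t,u},{u,v},{q,s,v},{r,t,u}}
  U2: {{s},{q,s},{s,v},{q,s,v}} {{u},{r,u},{t,u},{u,v},{r,t,u}}
  U3: {{s},{q,s},{s,v},{q,s,v}}
  U4: {{p}} {{q},{v},{q,s},{q,v},{s,v},{u,v},{q,s,v}}
  U5: {{v},{q,v},{s,v},{u,v},{q,s,v}}
  U6: {{p}} {{s},{q,s},{s,v},{q,s,v}} {{t},{r,t},{t,u},{r,t,u}}
  U12: {{u},{r,u},{t,u},{u,v},{r,t,u}} {{s,v},{q,s,v}}
  U13: {{s,v},{q,s,v}}
  U14: {{v},{q,v},{s,v},{u,v},{q,s,v}}
  U15: {{v},{q,v},{s,v},{u,v},{q,s,v}}
  U16: {{r,t},{t,u},{r,t,u}} {{s,v},{q,s,v}}
  U23: {{s},{q,s},{s,v},{q,s,v}}
  U24: {{q,s},{s,v},{q,s,v}} {{u,v}}
  U25: {{s,v},{q,s,v}} {{u,v}}
  U26: {{s},{q,s},{s,v},{q,s,v}} {{t,u},{r,t,u}}
  U34: {{q,s},{s,v},{q,s,v}}
  U35: {{s,v},{q,s,v}}
  U36: {{s},{q,s},{s,v},{q,s,v}}
  U45: {{v},{q,v},{s,v},{u,v},{q,s,v}}
  U46: {{p}} {{q,s},{s,v},{q,s,v}}
  U56: {{s,v},{q,s,v}}
  U123: {{s,v},{q,s,v}}
  U124: {{s,v},{q,s,v}} {{u,v}}
  U125: {{s,v},{q,s,v}} {{u,v}}
  U126: {{s,v},{q,s,v}} {{t,u},{r,t,u}}
  U134: {{s,v},{q,s,v}}
  U135: {{s,v},{q,s,v}}
  U136: {{s,v},{q,s,v}}
  U145: {{v},{q,v},{s,v},{u,v},{q,s,v}}
  U146: {{s,v},{q,s,v}}
  U156: {{s,v},{q,s,v}}
  U234: {{q,s},{s,v},{q,s,v}}
  U235: {{s,v},{q,s,v}}
  U236: {{s},{q,s},{s,v},{q,s,v}}
  U245: {{s,v},{q,s,v}} {{u,v}}
  U246: {{q,s},{s,v},{q,s,v}}
  U256: {{s,v},{q,s,v}}
  U345: {{s,v},{q,s,v}}
  U346: {{q,s},{s,v},{q,s,v}}
  U356: {{s,v},{q,s,v}}
  U456: {{s,v},{q,s,v}}
  U1234: {{s,v},{q,s,v}}
  U1235: {{s,v},{q,s,v}}
  U1236: {{s,v},{q,s,v}}
  U1245: {{s,v},{q,s,v}} {{u,v}}
  U1246: {{s,v},{q,s,v}}
  U1256: {{s,v},{q,s,v}}
  U1345: {{s,v},{q,s,v}}
  U1346: {{s,v},{q,s,v}}
  U1356: {{s,v},{q,s,v}}
  U1456: {{s,v},{q,s,v}}
  U2345: {{s,v},{q,s,v}}
  U2346: {{q,s},{s,v},{q,s,v}}
  U2356: {{s,v},{q,s,v}}
  U2456: {{s,v},{q,s,v}}
  U3456: {{s,v},{q,s,v}}
  U12345: {{s,v},{q,s,v}}
  U12346: {{s,v},{q,s,v}}
  U12356: {{s,v},{q,s,v}}
  U12456: {{s,v},{q,s,v}}
  U13456: {{s,v},{q,s,v}}
  U23456: {{s,v},{q,s,v}}
  U123456: {{s,v},{q,s,v}}
C dims 10,21,24,16; δ0: rk 8, SNF 1^8; δ1: rk 13, SNF 1^13; δ2: rk 11, SNF 1^11
Ȟ^0 = (10 − 8) − 0 = 2, so Ȟ^0 ≅ Z^2
Ȟ^1 = (21 − 13) − 8 = 0, so Ȟ^1 ≅ 0
Ȟ^2 = (24 − 11) − 13 = 0, so Ȟ^2 ≅ 0


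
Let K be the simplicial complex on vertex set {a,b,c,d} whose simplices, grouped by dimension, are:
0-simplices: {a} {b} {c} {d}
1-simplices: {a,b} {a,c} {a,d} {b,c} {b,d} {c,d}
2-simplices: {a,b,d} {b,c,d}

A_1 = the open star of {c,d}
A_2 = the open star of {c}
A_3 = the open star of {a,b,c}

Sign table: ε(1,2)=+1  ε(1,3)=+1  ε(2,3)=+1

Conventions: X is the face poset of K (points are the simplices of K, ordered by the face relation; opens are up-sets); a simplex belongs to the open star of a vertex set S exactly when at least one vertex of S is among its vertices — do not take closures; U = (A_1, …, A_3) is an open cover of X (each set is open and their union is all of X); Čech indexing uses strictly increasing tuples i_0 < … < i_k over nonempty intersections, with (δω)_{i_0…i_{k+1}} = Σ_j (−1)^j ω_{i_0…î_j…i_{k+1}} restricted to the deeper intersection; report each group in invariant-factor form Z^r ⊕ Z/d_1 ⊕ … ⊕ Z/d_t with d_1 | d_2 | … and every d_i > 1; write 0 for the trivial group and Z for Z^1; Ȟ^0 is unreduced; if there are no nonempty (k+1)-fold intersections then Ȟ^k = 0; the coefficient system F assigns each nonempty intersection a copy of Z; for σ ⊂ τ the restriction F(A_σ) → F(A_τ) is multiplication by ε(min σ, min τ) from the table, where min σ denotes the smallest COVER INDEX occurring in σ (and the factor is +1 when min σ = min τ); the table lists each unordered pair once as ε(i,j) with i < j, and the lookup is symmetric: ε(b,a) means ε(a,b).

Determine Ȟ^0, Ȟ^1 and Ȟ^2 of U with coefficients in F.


nonempty intersections:
  A1={{c},{d},{a,c},{a,d},{b,c},{b,d},{c,d},{a,b,d},{b,c,d}} A2={{c},{a,c},{b,c},{c,d},{b,c,d}} A3={{a},{b},{c},{a,b},{a,c},{a,d},{b,c},{b,d},{c,d},{a,b,d},{b,c,d}}
  A12={{c},{a,c},{b,c},{c,d},{b,c,d}} A13={{c},{a,c},{a,d},{b,c},{b,d},{c,d},{a,b,d},{b,c,d}} A23={{c},{a,c},{b,c},{c,d},{b,c,d}}
  A123={{c},{a,c},{b,c},{c,d},{b,c,d}}
C dims 3,3,1; δ0: rk 2, SNF 1^2; δ1: rk 1, SNF 1^1
Ȟ^0: (3−2)−0=1 ⇒ Z
Ȟ^1: (3−1)−2=0 ⇒ 0
Ȟ^2: (1−0)−1=0 ⇒ 0

Ȟ^0(U;F) ≅ Z, Ȟ^1(U;F) ≅ 0 and Ȟ^2(U;F) ≅ 0


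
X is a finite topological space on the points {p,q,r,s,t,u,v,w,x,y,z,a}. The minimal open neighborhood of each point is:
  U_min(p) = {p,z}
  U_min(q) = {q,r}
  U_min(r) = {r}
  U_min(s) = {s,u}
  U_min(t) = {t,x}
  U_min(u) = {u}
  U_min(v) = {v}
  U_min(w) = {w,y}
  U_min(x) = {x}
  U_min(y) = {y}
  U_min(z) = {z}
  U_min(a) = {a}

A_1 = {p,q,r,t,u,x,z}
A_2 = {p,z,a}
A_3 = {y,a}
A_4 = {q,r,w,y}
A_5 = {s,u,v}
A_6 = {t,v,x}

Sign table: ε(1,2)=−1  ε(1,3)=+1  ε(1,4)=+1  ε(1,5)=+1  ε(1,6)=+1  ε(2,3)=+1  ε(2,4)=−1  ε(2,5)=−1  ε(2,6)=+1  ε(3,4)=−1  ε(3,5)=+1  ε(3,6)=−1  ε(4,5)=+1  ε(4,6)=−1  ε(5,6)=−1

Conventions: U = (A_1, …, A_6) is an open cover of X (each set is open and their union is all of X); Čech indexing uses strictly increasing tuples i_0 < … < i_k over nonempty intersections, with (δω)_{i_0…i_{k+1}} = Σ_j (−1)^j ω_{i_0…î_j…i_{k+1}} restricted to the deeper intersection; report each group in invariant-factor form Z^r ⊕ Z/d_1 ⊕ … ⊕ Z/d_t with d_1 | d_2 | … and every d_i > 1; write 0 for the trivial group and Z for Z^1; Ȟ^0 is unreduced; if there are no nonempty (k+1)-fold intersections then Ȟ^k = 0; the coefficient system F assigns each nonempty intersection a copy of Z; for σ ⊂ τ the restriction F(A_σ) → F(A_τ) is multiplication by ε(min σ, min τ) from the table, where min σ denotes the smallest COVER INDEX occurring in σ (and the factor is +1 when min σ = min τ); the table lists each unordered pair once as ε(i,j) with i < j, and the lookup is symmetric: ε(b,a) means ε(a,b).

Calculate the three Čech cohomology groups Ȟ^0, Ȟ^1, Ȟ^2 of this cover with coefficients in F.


Ȟ^0 = 0, Ȟ^1 = Z ⊕ Z/2, Ȟ^2 = 0

nerve of the cover:
  A12={p,z} A14={q,r} A15={u} A16={t,x} A23={a} A34={y} A56={v}
C dims 6,7; δ0: rk 6, SNF 1^5·2
Ȟ^0 = (6 − 6) − 0 = 0, so Ȟ^0 ≅ 0
Ȟ^1 = (7 − 0) − 6 = 1 plus torsion [2], so Ȟ^1 ≅ Z ⊕ Z/2
Ȟ^2 = (0 − 0) − 0 = 0, so Ȟ^2 ≅ 0


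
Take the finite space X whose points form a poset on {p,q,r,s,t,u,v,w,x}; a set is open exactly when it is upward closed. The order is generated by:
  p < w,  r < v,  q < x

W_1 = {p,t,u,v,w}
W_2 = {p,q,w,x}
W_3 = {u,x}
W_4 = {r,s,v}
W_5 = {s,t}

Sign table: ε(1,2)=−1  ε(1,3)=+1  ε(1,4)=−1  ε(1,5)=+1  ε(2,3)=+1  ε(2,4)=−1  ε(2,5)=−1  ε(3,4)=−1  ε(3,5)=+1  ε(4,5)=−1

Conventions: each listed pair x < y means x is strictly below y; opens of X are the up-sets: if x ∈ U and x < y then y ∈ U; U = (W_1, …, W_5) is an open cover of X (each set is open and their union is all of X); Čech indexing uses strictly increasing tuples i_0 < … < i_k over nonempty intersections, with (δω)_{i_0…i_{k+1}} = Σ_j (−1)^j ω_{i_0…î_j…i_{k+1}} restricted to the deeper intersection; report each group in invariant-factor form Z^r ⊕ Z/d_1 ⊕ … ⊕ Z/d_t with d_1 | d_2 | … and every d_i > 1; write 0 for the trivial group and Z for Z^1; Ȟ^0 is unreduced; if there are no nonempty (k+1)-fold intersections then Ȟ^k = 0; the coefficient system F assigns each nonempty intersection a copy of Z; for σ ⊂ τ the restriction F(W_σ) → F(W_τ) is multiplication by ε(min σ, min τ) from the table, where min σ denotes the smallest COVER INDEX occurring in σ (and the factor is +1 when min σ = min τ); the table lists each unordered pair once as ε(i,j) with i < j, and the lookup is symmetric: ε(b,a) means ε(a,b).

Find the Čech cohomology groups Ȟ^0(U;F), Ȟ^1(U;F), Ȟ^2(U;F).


Ȟ^0(U;F) ≅ 0,  Ȟ^1(U;F) ≅ Z ⊕ Z/2,  Ȟ^2(U;F) ≅ 0

intersection data:
  W12={p,w} W13={u} W14={v} W15={t} W23={x} W45={s}
C dims 5,6; δ0: rk 5, SNF 1^4·2
Ȟ^0 = (5 − 5) − 0 = 0, so Ȟ^0 ≅ 0
Ȟ^1 = (6 − 0) − 5 = 1 plus torsion [2], so Ȟ^1 ≅ Z ⊕ Z/2
Ȟ^2 = (0 − 0) − 0 = 0, so Ȟ^2 ≅ 0


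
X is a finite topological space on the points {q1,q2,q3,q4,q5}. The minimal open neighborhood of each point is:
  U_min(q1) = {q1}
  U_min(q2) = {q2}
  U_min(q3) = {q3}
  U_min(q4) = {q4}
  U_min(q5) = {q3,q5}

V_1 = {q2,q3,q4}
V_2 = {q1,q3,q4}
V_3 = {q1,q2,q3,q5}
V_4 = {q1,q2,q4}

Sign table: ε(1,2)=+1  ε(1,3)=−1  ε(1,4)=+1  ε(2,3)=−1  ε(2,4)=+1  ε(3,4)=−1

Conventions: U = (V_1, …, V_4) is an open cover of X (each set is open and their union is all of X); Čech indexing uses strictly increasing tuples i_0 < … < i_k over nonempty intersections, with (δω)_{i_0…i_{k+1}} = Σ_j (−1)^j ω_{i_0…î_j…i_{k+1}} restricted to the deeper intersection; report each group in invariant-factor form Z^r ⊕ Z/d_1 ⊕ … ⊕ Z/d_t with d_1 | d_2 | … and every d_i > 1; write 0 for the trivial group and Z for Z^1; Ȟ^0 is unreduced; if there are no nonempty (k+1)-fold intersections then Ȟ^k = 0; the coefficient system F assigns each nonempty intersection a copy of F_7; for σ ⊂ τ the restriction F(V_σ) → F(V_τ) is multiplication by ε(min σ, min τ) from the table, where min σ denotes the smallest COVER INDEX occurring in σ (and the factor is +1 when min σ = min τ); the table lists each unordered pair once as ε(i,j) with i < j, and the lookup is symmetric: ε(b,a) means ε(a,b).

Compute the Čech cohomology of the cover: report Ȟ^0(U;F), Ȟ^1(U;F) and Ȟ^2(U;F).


nonempty intersections:
  V12={q3,q4} V13={q2,q3} V14={q2,q4} V23={q1,q3} V24={q1,q4} V34={q1,q2}
  V123={q3} V124={q4} V134={q2} V234={q1}
C dims 4,6,4; δ0: rk_F7 3; δ1: rk_F7 3
Ȟ^0: (4−3)−0=1 ⇒ Z/7
Ȟ^1: (6−3)−3=0 ⇒ 0
Ȟ^2: (4−0)−3=1 ⇒ Z/7

Ȟ^0 = Z/7,  Ȟ^1 = 0,  Ȟ^2 = Z/7


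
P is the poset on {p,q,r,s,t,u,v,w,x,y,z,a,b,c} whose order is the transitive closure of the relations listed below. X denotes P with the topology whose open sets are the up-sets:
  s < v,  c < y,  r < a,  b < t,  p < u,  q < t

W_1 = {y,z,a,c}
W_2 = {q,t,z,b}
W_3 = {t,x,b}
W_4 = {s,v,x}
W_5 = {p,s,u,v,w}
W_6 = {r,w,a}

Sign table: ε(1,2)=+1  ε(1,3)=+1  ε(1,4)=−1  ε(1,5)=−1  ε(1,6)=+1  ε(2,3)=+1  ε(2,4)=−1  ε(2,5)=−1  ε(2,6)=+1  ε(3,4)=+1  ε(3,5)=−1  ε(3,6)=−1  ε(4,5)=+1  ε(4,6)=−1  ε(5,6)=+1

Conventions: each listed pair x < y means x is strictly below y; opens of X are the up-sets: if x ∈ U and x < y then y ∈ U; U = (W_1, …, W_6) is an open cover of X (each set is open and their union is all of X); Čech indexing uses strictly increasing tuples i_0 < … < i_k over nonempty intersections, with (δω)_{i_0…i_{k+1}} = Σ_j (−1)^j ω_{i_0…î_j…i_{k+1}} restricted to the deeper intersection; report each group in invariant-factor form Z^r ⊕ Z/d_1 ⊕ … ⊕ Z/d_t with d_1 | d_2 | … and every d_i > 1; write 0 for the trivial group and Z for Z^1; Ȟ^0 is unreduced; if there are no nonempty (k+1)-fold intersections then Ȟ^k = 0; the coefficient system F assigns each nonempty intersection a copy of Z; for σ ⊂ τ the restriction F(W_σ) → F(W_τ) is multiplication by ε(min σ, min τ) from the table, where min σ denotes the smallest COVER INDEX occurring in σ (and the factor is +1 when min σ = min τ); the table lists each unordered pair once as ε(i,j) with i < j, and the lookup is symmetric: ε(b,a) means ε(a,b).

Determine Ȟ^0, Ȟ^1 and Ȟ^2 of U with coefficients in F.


intersection data:
  W12={z} W16={a} W23={t,b} W34={x} W45={s,v} W56={w}
C dims 6,6; δ0: rk 5, SNF 1^5
Ȟ^0 = (6 − 5) − 0 = 1, so Ȟ^0 ≅ Z
Ȟ^1 = (6 − 0) − 5 = 1, so Ȟ^1 ≅ Z
Ȟ^2 = (0 − 0) − 0 = 0, so Ȟ^2 ≅ 0

Ȟ^0(U;F) ≅ Z,  Ȟ^1(U;F) ≅ Z,  Ȟ^2(U;F) ≅ 0


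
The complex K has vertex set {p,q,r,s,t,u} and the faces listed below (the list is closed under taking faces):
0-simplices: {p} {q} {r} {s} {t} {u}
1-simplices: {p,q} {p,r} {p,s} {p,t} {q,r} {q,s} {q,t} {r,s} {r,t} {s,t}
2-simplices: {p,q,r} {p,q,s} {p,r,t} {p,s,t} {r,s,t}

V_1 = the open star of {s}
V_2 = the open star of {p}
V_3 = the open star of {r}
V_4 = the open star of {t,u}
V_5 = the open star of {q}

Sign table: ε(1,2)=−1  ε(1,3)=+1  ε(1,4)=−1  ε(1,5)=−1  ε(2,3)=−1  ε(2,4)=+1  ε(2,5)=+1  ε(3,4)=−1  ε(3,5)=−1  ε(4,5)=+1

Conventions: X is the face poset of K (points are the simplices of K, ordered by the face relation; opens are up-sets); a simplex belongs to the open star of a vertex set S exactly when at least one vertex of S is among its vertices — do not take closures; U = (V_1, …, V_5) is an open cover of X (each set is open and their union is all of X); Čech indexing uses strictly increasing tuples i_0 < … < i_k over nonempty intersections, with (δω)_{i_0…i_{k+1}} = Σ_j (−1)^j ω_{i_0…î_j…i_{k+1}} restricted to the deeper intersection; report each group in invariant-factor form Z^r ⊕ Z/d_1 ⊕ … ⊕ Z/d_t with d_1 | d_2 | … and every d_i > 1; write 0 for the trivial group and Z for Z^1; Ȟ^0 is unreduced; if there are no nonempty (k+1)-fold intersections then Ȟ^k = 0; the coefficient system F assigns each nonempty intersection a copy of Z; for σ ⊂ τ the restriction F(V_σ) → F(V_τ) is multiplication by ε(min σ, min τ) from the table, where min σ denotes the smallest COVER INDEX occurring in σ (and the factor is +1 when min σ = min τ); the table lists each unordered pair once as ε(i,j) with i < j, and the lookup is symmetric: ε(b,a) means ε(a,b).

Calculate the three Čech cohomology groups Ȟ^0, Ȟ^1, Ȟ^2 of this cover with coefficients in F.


Ȟ^0(U;F) ≅ Z, Ȟ^1(U;F) ≅ Z and Ȟ^2(U;F) ≅ 0

nerve simplices:
  V1={{s},{p,s},{q,s},{r,s},{s,t},{p,q,s},{p,s,t},{r,s,t}} V2={{p},{p,q},{p,r},{p,s},{p,t},{p,q,r},{p,q,s},{p,r,t},{p,s,t}} V3={{r},{p,r},{q,r},{r,s},{r,t},{p,q,r},{p,r,t},{r,s,t}} V4={{t},{u},{p,t},{q,t},{r,t},{s,t},{p,r,t},{p,s,t},{r,s,t}} V5={{q},{p,q},{q,r},{q,s},{q,t},{p,q,r},{p,q,s}}
  V12={{p,s},{p,q,s},{p,s,t}} V13={{r,s},{r,s,t}} V14={{s,t},{p,s,t},{r,s,t}} V15={{q,s},{p,q,s}} V23={{p,r},{p,q,r},{p,r,t}} V24={{p,t},{p,r,t},{p,s,t}} V25={{p,q},{p,q,r},{p,q,s}} V34={{r,t},{p,r,t},{r,s,t}} V35={{q,r},{p,q,r}} V45={{q,t}}
  V124={{p,s,t}} V125={{p,q,s}} V134={{r,s,t}} V234={{p,r,t}} V235={{p,q,r}}
C dims 5,10,5; δ0: rk 4, SNF 1^4; δ1: rk 5, SNF 1^5
degree 0: 5−4−0 = 1 → Ȟ^0 ≅ Z
degree 1: 10−5−4 = 1 → Ȟ^1 ≅ Z
degree 2: 5−0−5 = 0 → Ȟ^2 ≅ 0
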